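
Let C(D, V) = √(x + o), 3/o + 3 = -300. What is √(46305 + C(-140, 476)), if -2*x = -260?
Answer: √(472357305 + 101*√1326029)/101 ≈ 215.21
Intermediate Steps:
x = 130 (x = -½*(-260) = 130)
o = -1/101 (o = 3/(-3 - 300) = 3/(-303) = 3*(-1/303) = -1/101 ≈ -0.0099010)
C(D, V) = √1326029/101 (C(D, V) = √(130 - 1/101) = √(13129/101) = √1326029/101)
√(46305 + C(-140, 476)) = √(46305 + √1326029/101)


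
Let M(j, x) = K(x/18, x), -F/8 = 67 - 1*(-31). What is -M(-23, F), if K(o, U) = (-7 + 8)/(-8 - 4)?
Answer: 1/12 ≈ 0.083333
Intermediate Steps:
F = -784 (F = -8*(67 - 1*(-31)) = -8*(67 + 31) = -8*98 = -784)
K(o, U) = -1/12 (K(o, U) = 1/(-12) = 1*(-1/12) = -1/12)
M(j, x) = -1/12
-M(-23, F) = -1*(-1/12) = 1/12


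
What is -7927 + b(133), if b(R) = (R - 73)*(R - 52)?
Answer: -3067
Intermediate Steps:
b(R) = (-73 + R)*(-52 + R)
-7927 + b(133) = -7927 + (3796 + 133² - 125*133) = -7927 + (3796 + 17689 - 16625) = -7927 + 4860 = -3067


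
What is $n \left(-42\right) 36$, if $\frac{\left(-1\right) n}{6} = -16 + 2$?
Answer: $-127008$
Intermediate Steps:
$n = 84$ ($n = - 6 \left(-16 + 2\right) = \left(-6\right) \left(-14\right) = 84$)
$n \left(-42\right) 36 = 84 \left(-42\right) 36 = \left(-3528\right) 36 = -127008$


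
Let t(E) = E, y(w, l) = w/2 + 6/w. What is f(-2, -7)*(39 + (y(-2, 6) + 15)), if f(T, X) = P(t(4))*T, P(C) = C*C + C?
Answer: -2000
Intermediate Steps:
y(w, l) = w/2 + 6/w (y(w, l) = w*(½) + 6/w = w/2 + 6/w)
P(C) = C + C² (P(C) = C² + C = C + C²)
f(T, X) = 20*T (f(T, X) = (4*(1 + 4))*T = (4*5)*T = 20*T)
f(-2, -7)*(39 + (y(-2, 6) + 15)) = (20*(-2))*(39 + (((½)*(-2) + 6/(-2)) + 15)) = -40*(39 + ((-1 + 6*(-½)) + 15)) = -40*(39 + ((-1 - 3) + 15)) = -40*(39 + (-4 + 15)) = -40*(39 + 11) = -40*50 = -2000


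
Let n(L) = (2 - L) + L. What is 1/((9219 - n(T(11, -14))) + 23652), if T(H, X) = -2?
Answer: 1/32869 ≈ 3.0424e-5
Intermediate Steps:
n(L) = 2
1/((9219 - n(T(11, -14))) + 23652) = 1/((9219 - 1*2) + 23652) = 1/((9219 - 2) + 23652) = 1/(9217 + 23652) = 1/32869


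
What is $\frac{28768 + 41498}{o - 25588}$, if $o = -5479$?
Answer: $- \frac{70266}{31067} \approx -2.2618$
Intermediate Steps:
$\frac{28768 + 41498}{o - 25588} = \frac{28768 + 41498}{-5479 - 25588} = \frac{70266}{-31067} = 70266 \left(- \frac{1}{31067}\right) = - \frac{70266}{31067}$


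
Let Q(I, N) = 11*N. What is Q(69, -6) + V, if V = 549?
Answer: 483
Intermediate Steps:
Q(69, -6) + V = 11*(-6) + 549 = -66 + 549 = 483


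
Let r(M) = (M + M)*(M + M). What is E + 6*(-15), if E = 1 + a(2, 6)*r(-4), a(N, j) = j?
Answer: 295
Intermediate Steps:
r(M) = 4*M² (r(M) = (2*M)*(2*M) = 4*M²)
E = 385 (E = 1 + 6*(4*(-4)²) = 1 + 6*(4*16) = 1 + 6*64 = 1 + 384 = 385)
E + 6*(-15) = 385 + 6*(-15) = 385 - 90 = 295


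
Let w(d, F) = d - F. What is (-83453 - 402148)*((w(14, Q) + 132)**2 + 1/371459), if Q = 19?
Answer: -2909362921409412/371459 ≈ -7.8323e+9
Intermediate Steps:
(-83453 - 402148)*((w(14, Q) + 132)**2 + 1/371459) = (-83453 - 402148)*(((14 - 1*19) + 132)**2 + 1/371459) = -485601*(((14 - 19) + 132)**2 + 1/371459) = -485601*((-5 + 132)**2 + 1/371459) = -485601*(127**2 + 1/371459) = -485601*(16129 + 1/371459) = -485601*5991262212/371459 = -2909362921409412/371459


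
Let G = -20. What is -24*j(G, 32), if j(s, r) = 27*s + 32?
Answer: 12192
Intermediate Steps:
j(s, r) = 32 + 27*s
-24*j(G, 32) = -24*(32 + 27*(-20)) = -24*(32 - 540) = -24*(-508) = 12192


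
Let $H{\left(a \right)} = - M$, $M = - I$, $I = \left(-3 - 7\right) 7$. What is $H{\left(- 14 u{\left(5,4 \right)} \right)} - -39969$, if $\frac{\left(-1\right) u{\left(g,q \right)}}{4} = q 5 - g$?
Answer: $39899$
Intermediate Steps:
$u{\left(g,q \right)} = - 20 q + 4 g$ ($u{\left(g,q \right)} = - 4 \left(q 5 - g\right) = - 4 \left(5 q - g\right) = - 4 \left(- g + 5 q\right) = - 20 q + 4 g$)
$I = -70$ ($I = \left(-10\right) 7 = -70$)
$M = 70$ ($M = \left(-1\right) \left(-70\right) = 70$)
$H{\left(a \right)} = -70$ ($H{\left(a \right)} = \left(-1\right) 70 = -70$)
$H{\left(- 14 u{\left(5,4 \right)} \right)} - -39969 = -70 - -39969 = -70 + 39969 = 39899$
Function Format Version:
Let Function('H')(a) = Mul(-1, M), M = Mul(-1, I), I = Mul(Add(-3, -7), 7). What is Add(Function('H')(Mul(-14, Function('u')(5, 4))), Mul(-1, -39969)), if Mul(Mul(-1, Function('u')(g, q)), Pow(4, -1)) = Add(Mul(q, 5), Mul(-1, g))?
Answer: 39899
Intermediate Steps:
Function('u')(g, q) = Add(Mul(-20, q), Mul(4, g)) (Function('u')(g, q) = Mul(-4, Add(Mul(q, 5), Mul(-1, g))) = Mul(-4, Add(Mul(5, q), Mul(-1, g))) = Mul(-4, Add(Mul(-1, g), Mul(5, q))) = Add(Mul(-20, q), Mul(4, g)))
I = -70 (I = Mul(-10, 7) = -70)
M = 70 (M = Mul(-1, -70) = 70)
Function('H')(a) = -70 (Function('H')(a) = Mul(-1, 70) = -70)
Add(Function('H')(Mul(-14, Function('u')(5, 4))), Mul(-1, -39969)) = Add(-70, Mul(-1, -39969)) = Add(-70, 39969) = 39899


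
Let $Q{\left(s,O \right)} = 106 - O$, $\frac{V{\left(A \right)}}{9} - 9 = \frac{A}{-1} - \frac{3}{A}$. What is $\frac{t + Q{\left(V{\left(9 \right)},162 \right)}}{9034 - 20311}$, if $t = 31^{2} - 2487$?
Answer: $\frac{226}{1611} \approx 0.14029$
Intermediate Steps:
$V{\left(A \right)} = 81 - \frac{27}{A} - 9 A$ ($V{\left(A \right)} = 81 + 9 \left(\frac{A}{-1} - \frac{3}{A}\right) = 81 + 9 \left(A \left(-1\right) - \frac{3}{A}\right) = 81 + 9 \left(- A - \frac{3}{A}\right) = 81 - \left(9 A + \frac{27}{A}\right) = 81 - \frac{27}{A} - 9 A$)
$t = -1526$ ($t = 961 - 2487 = -1526$)
$\frac{t + Q{\left(V{\left(9 \right)},162 \right)}}{9034 - 20311} = \frac{-1526 + \left(106 - 162\right)}{9034 - 20311} = \frac{-1526 + \left(106 - 162\right)}{-11277} = \left(-1526 - 56\right) \left(- \frac{1}{11277}\right) = \left(-1582\right) \left(- \frac{1}{11277}\right) = \frac{226}{1611}$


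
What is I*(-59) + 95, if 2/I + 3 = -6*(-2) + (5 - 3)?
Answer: 927/11 ≈ 84.273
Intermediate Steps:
I = 2/11 (I = 2/(-3 + (-6*(-2) + (5 - 3))) = 2/(-3 + (12 + 2)) = 2/(-3 + 14) = 2/11 ≈ 0.18182)
I*(-59) + 95 = (2/11)*(-59) + 95 = -118/11 + 95 = 927/11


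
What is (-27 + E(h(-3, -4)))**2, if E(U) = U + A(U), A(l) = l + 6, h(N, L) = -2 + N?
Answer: 961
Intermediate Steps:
A(l) = 6 + l
E(U) = 6 + 2*U (E(U) = U + (6 + U) = 6 + 2*U)
(-27 + E(h(-3, -4)))**2 = (-27 + (6 + 2*(-2 - 3)))**2 = (-27 + (6 + 2*(-5)))**2 = (-27 + (6 - 10))**2 = (-27 - 4)**2 = (-31)**2 = 961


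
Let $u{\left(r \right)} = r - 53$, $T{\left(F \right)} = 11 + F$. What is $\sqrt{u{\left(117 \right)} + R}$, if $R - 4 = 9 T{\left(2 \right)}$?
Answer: $\sqrt{185} \approx 13.601$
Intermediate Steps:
$u{\left(r \right)} = -53 + r$
$R = 121$ ($R = 4 + 9 \left(11 + 2\right) = 4 + 9 \cdot 13 = 4 + 117 = 121$)
$\sqrt{u{\left(117 \right)} + R} = \sqrt{\left(-53 + 117\right) + 121} = \sqrt{64 + 121} = \sqrt{185}$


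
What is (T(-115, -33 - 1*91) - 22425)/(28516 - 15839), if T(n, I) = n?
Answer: -3220/1811 ≈ -1.7780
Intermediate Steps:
(T(-115, -33 - 1*91) - 22425)/(28516 - 15839) = (-115 - 22425)/(28516 - 15839) = -22540/12677 = -22540*1/12677 = -3220/1811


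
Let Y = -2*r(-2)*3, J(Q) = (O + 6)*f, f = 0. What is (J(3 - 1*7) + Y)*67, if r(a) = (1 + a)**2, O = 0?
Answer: -402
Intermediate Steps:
J(Q) = 0 (J(Q) = (0 + 6)*0 = 6*0 = 0)
Y = -6 (Y = -2*(1 - 2)**2*3 = -2*(-1)**2*3 = -2*1*3 = -2*3 = -6)
(J(3 - 1*7) + Y)*67 = (0 - 6)*67 = -6*67 = -402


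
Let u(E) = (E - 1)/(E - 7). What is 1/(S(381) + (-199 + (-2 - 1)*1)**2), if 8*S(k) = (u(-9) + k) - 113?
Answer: 64/2613605 ≈ 2.4487e-5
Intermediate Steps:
u(E) = (-1 + E)/(-7 + E)
S(k) = -899/64 + k/8 (S(k) = (((-1 - 9)/(-7 - 9) + k) - 113)/8 = ((-10/(-16) + k) - 113)/8 = ((-1/16*(-10) + k) - 113)/8 = ((5/8 + k) - 113)/8 = (-899/8 + k)/8 = -899/64 + k/8)
1/(S(381) + (-199 + (-2 - 1)*1)**2) = 1/((-899/64 + (1/8)*381) + (-199 + (-2 - 1)*1)**2) = 1/((-899/64 + 381/8) + (-199 - 3*1)**2) = 1/(2149/64 + (-199 - 3)**2) = 1/(2149/64 + (-202)**2) = 1/(2149/64 + 40804) = 1/(2613605/64) = 64/2613605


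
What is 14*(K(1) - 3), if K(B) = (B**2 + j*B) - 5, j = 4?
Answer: -42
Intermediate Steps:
K(B) = -5 + B**2 + 4*B (K(B) = (B**2 + 4*B) - 5 = -5 + B**2 + 4*B)
14*(K(1) - 3) = 14*((-5 + 1**2 + 4*1) - 3) = 14*((-5 + 1 + 4) - 3) = 14*(0 - 3) = 14*(-3) = -42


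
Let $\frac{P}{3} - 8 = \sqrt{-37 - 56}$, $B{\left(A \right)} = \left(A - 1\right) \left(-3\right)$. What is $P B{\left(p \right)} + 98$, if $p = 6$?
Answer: $-262 - 45 i \sqrt{93} \approx -262.0 - 433.96 i$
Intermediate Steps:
$B{\left(A \right)} = 3 - 3 A$ ($B{\left(A \right)} = \left(-1 + A\right) \left(-3\right) = 3 - 3 A$)
$P = 24 + 3 i \sqrt{93}$ ($P = 24 + 3 \sqrt{-37 - 56} = 24 + 3 \sqrt{-93} = 24 + 3 i \sqrt{93} \approx 24.0 + 28.931 i$)
$P B{\left(p \right)} + 98 = \left(24 + 3 i \sqrt{93}\right) \left(3 - 18\right) + 98 = \left(24 + 3 i \sqrt{93}\right) \left(-15\right) + 98 = \left(-360 - 45 i \sqrt{93}\right) + 98 = -262 - 45 i \sqrt{93}$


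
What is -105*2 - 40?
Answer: -250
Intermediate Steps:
-105*2 - 40 = -210 - 40 = -250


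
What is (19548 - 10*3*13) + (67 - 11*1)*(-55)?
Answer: 16078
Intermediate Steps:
(19548 - 10*3*13) + (67 - 11*1)*(-55) = (19548 - 30*13) + (67 - 11)*(-55) = (19548 - 390) + 56*(-55) = 19158 - 3080 = 16078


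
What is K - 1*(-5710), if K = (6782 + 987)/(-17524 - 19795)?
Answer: 213083721/37319 ≈ 5709.8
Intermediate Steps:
K = -7769/37319 (K = 7769/(-37319) = 7769*(-1/37319) = -7769/37319 ≈ -0.20818)
K - 1*(-5710) = -7769/37319 - 1*(-5710) = -7769/37319 + 5710 = 213083721/37319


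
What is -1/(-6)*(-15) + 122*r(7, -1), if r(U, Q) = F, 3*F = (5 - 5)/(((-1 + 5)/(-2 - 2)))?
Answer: -5/2 ≈ -2.5000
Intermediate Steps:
F = 0 (F = ((5 - 5)/(((-1 + 5)/(-2 - 2))))/3 = (0/((4/(-4))))/3 = (0/((4*(-1/4))))/3 = (0/(-1))/3 = (0*(-1))/3 = (1/3)*0 = 0)
r(U, Q) = 0
-1/(-6)*(-15) + 122*r(7, -1) = -1/(-6)*(-15) + 122*0 = -1*(-1/6)*(-15) + 0 = (1/6)*(-15) + 0 = -5/2 + 0 = -5/2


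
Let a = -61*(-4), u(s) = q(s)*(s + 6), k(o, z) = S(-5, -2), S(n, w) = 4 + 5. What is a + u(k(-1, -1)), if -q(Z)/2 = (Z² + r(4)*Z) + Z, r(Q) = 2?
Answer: -2996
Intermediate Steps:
S(n, w) = 9
k(o, z) = 9
q(Z) = -6*Z - 2*Z² (q(Z) = -2*((Z² + 2*Z) + Z) = -2*(Z² + 3*Z) = -6*Z - 2*Z²)
u(s) = -2*s*(3 + s)*(6 + s) (u(s) = (-2*s*(3 + s))*(s + 6) = (-2*s*(3 + s))*(6 + s) = -2*s*(3 + s)*(6 + s))
a = 244
a + u(k(-1, -1)) = 244 - 2*9*(3 + 9)*(6 + 9) = 244 - 2*9*12*15 = 244 - 3240 = -2996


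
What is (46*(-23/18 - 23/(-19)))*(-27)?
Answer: 1587/19 ≈ 83.526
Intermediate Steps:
(46*(-23/18 - 23/(-19)))*(-27) = (46*(-23*1/18 - 23*(-1/19)))*(-27) = (46*(-23/18 + 23/19))*(-27) = (46*(-23/342))*(-27) = -529/171*(-27) = 1587/19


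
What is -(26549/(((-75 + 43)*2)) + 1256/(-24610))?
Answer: 326725637/787520 ≈ 414.88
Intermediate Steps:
-(26549/(((-75 + 43)*2)) + 1256/(-24610)) = -(26549/((-32*2)) + 1256*(-1/24610)) = -(26549/(-64) - 628/12305) = -(26549*(-1/64) - 628/12305) = -(-26549/64 - 628/12305) = -1*(-326725637/787520) = 326725637/787520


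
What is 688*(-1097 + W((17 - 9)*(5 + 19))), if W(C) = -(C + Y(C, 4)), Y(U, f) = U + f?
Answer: -1021680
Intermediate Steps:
W(C) = -4 - 2*C (W(C) = -(C + (C + 4)) = -(C + (4 + C)) = -(4 + 2*C) = -4 - 2*C)
688*(-1097 + W((17 - 9)*(5 + 19))) = 688*(-1097 + (-4 - 2*(17 - 9)*(5 + 19))) = 688*(-1097 + (-4 - 16*24)) = 688*(-1097 + (-4 - 2*192)) = 688*(-1097 + (-4 - 384)) = 688*(-1097 - 388) = 688*(-1485) = -1021680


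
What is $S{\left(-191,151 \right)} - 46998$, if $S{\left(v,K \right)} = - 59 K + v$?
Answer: $-56098$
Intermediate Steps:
$S{\left(v,K \right)} = v - 59 K$
$S{\left(-191,151 \right)} - 46998 = \left(-191 - 8909\right) - 46998 = -9100 - 46998 = -56098$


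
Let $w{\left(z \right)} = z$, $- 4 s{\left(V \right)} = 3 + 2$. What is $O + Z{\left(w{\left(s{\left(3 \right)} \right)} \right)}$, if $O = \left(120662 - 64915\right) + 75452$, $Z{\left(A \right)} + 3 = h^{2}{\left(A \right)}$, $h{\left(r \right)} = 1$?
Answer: $131197$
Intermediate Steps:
$s{\left(V \right)} = - \frac{5}{4}$ ($s{\left(V \right)} = - \frac{3 + 2}{4} = \left(- \frac{1}{4}\right) 5 = - \frac{5}{4}$)
$Z{\left(A \right)} = -2$ ($Z{\left(A \right)} = -3 + 1^{2} = -3 + 1 = -2$)
$O = 131199$ ($O = 55747 + 75452 = 131199$)
$O + Z{\left(w{\left(s{\left(3 \right)} \right)} \right)} = 131199 - 2 = 131197$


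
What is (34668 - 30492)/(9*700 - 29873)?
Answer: -4176/23573 ≈ -0.17715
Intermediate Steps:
(34668 - 30492)/(9*700 - 29873) = 4176/(6300 - 29873) = 4176/(-23573) = 4176*(-1/23573) = -4176/23573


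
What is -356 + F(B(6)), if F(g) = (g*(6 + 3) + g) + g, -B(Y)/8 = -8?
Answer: 348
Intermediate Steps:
B(Y) = 64 (B(Y) = -8*(-8) = 64)
F(g) = 11*g (F(g) = (g*9 + g) + g = (9*g + g) + g = 10*g + g = 11*g)
-356 + F(B(6)) = -356 + 11*64 = -356 + 704 = 348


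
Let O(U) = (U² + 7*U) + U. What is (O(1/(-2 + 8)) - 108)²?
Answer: 14737921/1296 ≈ 11372.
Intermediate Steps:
O(U) = U² + 8*U
(O(1/(-2 + 8)) - 108)² = ((8 + 1/(-2 + 8))/(-2 + 8) - 108)² = ((8 + 1/6)/6 - 108)² = ((8 + ⅙)/6 - 108)² = ((⅙)*(49/6) - 108)² = (49/36 - 108)² = (-3839/36)² = 14737921/1296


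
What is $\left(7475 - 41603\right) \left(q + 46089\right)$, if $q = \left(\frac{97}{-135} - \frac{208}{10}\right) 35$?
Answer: $-1547221952$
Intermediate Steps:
$q = - \frac{20335}{27}$ ($q = \left(97 \left(- \frac{1}{135}\right) - \frac{104}{5}\right) 35 = \left(- \frac{97}{135} - \frac{104}{5}\right) 35 = \left(- \frac{581}{27}\right) 35 = - \frac{20335}{27} \approx -753.15$)
$\left(7475 - 41603\right) \left(q + 46089\right) = \left(7475 - 41603\right) \left(- \frac{20335}{27} + 46089\right) = \left(-34128\right) \frac{1224068}{27} = -1547221952$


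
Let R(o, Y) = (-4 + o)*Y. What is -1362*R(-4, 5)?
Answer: 54480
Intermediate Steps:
R(o, Y) = Y*(-4 + o)
-1362*R(-4, 5) = -6810*(-4 - 4) = -6810*(-8) = -1362*(-40) = 54480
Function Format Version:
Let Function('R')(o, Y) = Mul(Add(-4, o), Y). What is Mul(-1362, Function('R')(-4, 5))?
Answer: 54480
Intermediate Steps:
Function('R')(o, Y) = Mul(Y, Add(-4, o))
Mul(-1362, Function('R')(-4, 5)) = Mul(-1362, Mul(5, Add(-4, -4))) = Mul(-1362, Mul(5, -8)) = Mul(-1362, -40) = 54480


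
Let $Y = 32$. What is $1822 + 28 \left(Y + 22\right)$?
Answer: $3334$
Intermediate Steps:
$1822 + 28 \left(Y + 22\right) = 1822 + 28 \left(32 + 22\right) = 1822 + 28 \cdot 54 = 1822 + 1512 = 3334$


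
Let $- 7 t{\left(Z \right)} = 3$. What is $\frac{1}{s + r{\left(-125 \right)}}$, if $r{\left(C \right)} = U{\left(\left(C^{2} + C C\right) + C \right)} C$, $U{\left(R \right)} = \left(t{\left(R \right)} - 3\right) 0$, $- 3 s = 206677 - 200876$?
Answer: $- \frac{3}{5801} \approx -0.00051715$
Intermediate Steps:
$t{\left(Z \right)} = - \frac{3}{7}$ ($t{\left(Z \right)} = \left(- \frac{1}{7}\right) 3 = - \frac{3}{7}$)
$s = - \frac{5801}{3}$ ($s = - \frac{206677 - 200876}{3} = \left(- \frac{1}{3}\right) 5801 = - \frac{5801}{3} \approx -1933.7$)
$U{\left(R \right)} = 0$ ($U{\left(R \right)} = \left(- \frac{3}{7} - 3\right) 0 = \left(- \frac{24}{7}\right) 0 = 0$)
$r{\left(C \right)} = 0$ ($r{\left(C \right)} = 0 C = 0$)
$\frac{1}{s + r{\left(-125 \right)}} = \frac{1}{- \frac{5801}{3} + 0} = \frac{1}{- \frac{5801}{3}} = - \frac{3}{5801}$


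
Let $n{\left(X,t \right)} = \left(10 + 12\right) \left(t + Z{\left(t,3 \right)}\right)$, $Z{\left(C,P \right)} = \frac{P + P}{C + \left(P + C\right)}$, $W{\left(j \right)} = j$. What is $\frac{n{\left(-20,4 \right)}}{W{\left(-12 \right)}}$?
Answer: $- \frac{25}{3} \approx -8.3333$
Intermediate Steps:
$Z{\left(C,P \right)} = \frac{2 P}{P + 2 C}$ ($Z{\left(C,P \right)} = \frac{2 P}{C + \left(C + P\right)} = \frac{2 P}{P + 2 C}$)
$n{\left(X,t \right)} = 22 t + \frac{132}{3 + 2 t}$ ($n{\left(X,t \right)} = \left(10 + 12\right) \left(t + 2 \cdot 3 \frac{1}{3 + 2 t}\right) = 22 \left(t + \frac{6}{3 + 2 t}\right) = 22 t + \frac{132}{3 + 2 t}$)
$\frac{n{\left(-20,4 \right)}}{W{\left(-12 \right)}} = \frac{22 \frac{1}{3 + 2 \cdot 4} \left(6 + 4 \left(3 + 2 \cdot 4\right)\right)}{-12} = \frac{22 \left(6 + 4 \left(3 + 8\right)\right)}{3 + 8} \left(- \frac{1}{12}\right) = \frac{22 \left(6 + 4 \cdot 11\right)}{11} \left(- \frac{1}{12}\right) = 22 \cdot \frac{1}{11} \left(6 + 44\right) \left(- \frac{1}{12}\right) = 22 \cdot \frac{1}{11} \cdot 50 \left(- \frac{1}{12}\right) = 100 \left(- \frac{1}{12}\right) = - \frac{25}{3}$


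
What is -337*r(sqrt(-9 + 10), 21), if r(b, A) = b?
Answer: -337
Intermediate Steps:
-337*r(sqrt(-9 + 10), 21) = -337*sqrt(-9 + 10) = -337*sqrt(1) = -337*1 = -337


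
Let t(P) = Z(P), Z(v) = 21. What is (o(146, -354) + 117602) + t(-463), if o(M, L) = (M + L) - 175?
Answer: 117240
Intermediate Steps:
o(M, L) = -175 + L + M (o(M, L) = (L + M) - 175 = -175 + L + M)
t(P) = 21
(o(146, -354) + 117602) + t(-463) = ((-175 - 354 + 146) + 117602) + 21 = (-383 + 117602) + 21 = 117219 + 21 = 117240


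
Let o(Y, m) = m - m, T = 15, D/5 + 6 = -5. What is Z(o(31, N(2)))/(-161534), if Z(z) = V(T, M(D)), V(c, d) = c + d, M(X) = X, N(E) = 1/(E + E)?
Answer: 20/80767 ≈ 0.00024763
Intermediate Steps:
D = -55 (D = -30 + 5*(-5) = -30 - 25 = -55)
N(E) = 1/(2*E)
o(Y, m) = 0
Z(z) = -40 (Z(z) = 15 - 55 = -40)
Z(o(31, N(2)))/(-161534) = -40/(-161534) = -40*(-1/161534) = 20/80767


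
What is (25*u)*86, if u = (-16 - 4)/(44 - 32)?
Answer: -10750/3 ≈ -3583.3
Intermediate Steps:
u = -5/3 (u = -20/12 = -20*1/12 = -5/3 ≈ -1.6667)
(25*u)*86 = (25*(-5/3))*86 = -125/3*86 = -10750/3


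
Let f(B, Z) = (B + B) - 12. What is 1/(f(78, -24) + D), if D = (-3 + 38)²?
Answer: 1/1369 ≈ 0.00073046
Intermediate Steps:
f(B, Z) = -12 + 2*B (f(B, Z) = 2*B - 12 = -12 + 2*B)
D = 1225 (D = 35² = 1225)
1/(f(78, -24) + D) = 1/((-12 + 2*78) + 1225) = 1/((-12 + 156) + 1225) = 1/(144 + 1225) = 1/1369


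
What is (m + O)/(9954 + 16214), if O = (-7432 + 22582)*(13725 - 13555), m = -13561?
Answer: 2561939/26168 ≈ 97.904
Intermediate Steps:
O = 2575500 (O = 15150*170 = 2575500)
(m + O)/(9954 + 16214) = (-13561 + 2575500)/(9954 + 16214) = 2561939/26168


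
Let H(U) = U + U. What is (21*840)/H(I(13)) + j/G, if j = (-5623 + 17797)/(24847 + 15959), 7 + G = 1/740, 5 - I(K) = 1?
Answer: 77663844235/35222379 ≈ 2205.0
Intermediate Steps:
I(K) = 4 (I(K) = 5 - 1*1 = 5 - 1 = 4)
H(U) = 2*U
G = -5179/740 (G = -7 + 1/740 = -5179/740 ≈ -6.9986)
j = 2029/6801 (j = 12174/40806 = 12174*(1/40806) = 2029/6801 ≈ 0.29834)
(21*840)/H(I(13)) + j/G = (21*840)/((2*4)) + 2029/(6801*(-5179/740)) = 17640/8 + (2029/6801)*(-740/5179) = 17640*(⅛) - 1501460/35222379 = 2205 - 1501460/35222379 = 77663844235/35222379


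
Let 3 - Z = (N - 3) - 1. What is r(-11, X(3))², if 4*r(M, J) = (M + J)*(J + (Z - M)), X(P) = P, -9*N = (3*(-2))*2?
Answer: 13924/9 ≈ 1547.1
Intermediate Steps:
N = 4/3 (N = -3*(-2)*2/9 = -(-2)*2/3 = -⅑*(-12) = 4/3 ≈ 1.3333)
Z = 17/3 (Z = 3 - ((4/3 - 3) - 1) = 3 - (-5/3 - 1) = 3 - 1*(-8/3) = 3 + 8/3 = 17/3 ≈ 5.6667)
r(M, J) = (J + M)*(17/3 + J - M)/4 (r(M, J) = ((M + J)*(J + (17/3 - M)))/4 = ((J + M)*(17/3 + J - M))/4 = (J + M)*(17/3 + J - M)/4)
r(-11, X(3))² = (-¼*(-11)² + (¼)*3² + (17/12)*3 + (17/12)*(-11))² = (-¼*121 + (¼)*9 + 17/4 - 187/12)² = (-121/4 + 9/4 + 17/4 - 187/12)² = (-118/3)² = 13924/9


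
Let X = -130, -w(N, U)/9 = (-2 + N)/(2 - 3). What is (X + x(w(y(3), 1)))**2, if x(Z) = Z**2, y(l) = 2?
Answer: 16900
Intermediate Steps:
w(N, U) = -18 + 9*N (w(N, U) = -9*(-2 + N)/(2 - 3) = -9*(-2 + N)/(-1) = -9*(-2 + N)*(-1) = -9*(2 - N) = -18 + 9*N)
(X + x(w(y(3), 1)))**2 = (-130 + (-18 + 9*2)**2)**2 = (-130 + (-18 + 18)**2)**2 = (-130 + 0**2)**2 = (-130 + 0)**2 = (-130)**2 = 16900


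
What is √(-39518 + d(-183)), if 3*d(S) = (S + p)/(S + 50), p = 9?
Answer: 2*I*√174756547/133 ≈ 198.79*I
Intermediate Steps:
d(S) = (9 + S)/(3*(50 + S)) (d(S) = ((S + 9)/(S + 50))/3 = ((9 + S)/(50 + S))/3 = (9 + S)/(3*(50 + S)))
√(-39518 + d(-183)) = √(-39518 + (9 - 183)/(3*(50 - 183))) = √(-39518 + (⅓)*(-174)/(-133)) = √(-39518 + (⅓)*(-1/133)*(-174)) = √(-39518 + 58/133) = √(-5255836/133) = 2*I*√174756547/133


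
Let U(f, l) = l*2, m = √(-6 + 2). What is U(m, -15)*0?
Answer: 0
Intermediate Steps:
m = 2*I (m = √(-4) = 2*I ≈ 2.0*I)
U(f, l) = 2*l
U(m, -15)*0 = (2*(-15))*0 = -30*0 = 0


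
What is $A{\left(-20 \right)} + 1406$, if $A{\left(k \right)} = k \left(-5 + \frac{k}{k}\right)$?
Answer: $1486$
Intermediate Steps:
$A{\left(k \right)} = - 4 k$ ($A{\left(k \right)} = k \left(-5 + 1\right) = k \left(-4\right) = - 4 k$)
$A{\left(-20 \right)} + 1406 = \left(-4\right) \left(-20\right) + 1406 = 80 + 1406 = 1486$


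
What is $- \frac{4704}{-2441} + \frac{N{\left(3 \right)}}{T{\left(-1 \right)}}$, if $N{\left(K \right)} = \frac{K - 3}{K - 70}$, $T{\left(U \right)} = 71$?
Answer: $\frac{4704}{2441} \approx 1.9271$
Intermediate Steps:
$N{\left(K \right)} = \frac{-3 + K}{-70 + K}$
$- \frac{4704}{-2441} + \frac{N{\left(3 \right)}}{T{\left(-1 \right)}} = - \frac{4704}{-2441} + \frac{\frac{1}{-70 + 3} \left(-3 + 3\right)}{71} = \left(-4704\right) \left(- \frac{1}{2441}\right) + \frac{1}{-67} \cdot 0 \cdot \frac{1}{71} = \frac{4704}{2441} + \left(- \frac{1}{67}\right) 0 \cdot \frac{1}{71} = \frac{4704}{2441} + 0 \cdot \frac{1}{71} = \frac{4704}{2441} + 0 = \frac{4704}{2441}$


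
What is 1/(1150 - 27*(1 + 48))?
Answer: -1/173 ≈ -0.0057803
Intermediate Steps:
1/(1150 - 27*(1 + 48)) = 1/(1150 - 27*49) = 1/(1150 - 1323) = 1/(-173) = -1/173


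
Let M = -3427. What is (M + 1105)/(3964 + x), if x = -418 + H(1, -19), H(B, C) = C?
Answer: -2322/3527 ≈ -0.65835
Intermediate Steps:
x = -437 (x = -418 - 19 = -437)
(M + 1105)/(3964 + x) = (-3427 + 1105)/(3964 - 437) = -2322/3527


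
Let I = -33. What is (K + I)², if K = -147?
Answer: 32400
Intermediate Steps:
(K + I)² = (-147 - 33)² = (-180)² = 32400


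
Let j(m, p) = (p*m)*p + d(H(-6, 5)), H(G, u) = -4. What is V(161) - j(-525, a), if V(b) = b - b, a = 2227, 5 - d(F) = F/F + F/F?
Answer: 2603752722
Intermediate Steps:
d(F) = 3 (d(F) = 5 - (F/F + F/F) = 5 - (1 + 1) = 5 - 1*2 = 5 - 2 = 3)
V(b) = 0
j(m, p) = 3 + m*p² (j(m, p) = (p*m)*p + 3 = (m*p)*p + 3 = m*p² + 3 = 3 + m*p²)
V(161) - j(-525, a) = 0 - (3 - 525*2227²) = 0 - (3 - 525*4959529) = 0 - (3 - 2603752725) = 0 - 1*(-2603752722) = 0 + 2603752722 = 2603752722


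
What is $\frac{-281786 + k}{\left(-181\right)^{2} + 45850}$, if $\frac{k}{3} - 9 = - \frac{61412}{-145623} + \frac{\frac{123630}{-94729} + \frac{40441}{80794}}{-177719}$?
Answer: $- \frac{18602893072188116304111645}{5190246252457424885047594} \approx -3.5842$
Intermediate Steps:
$k = \frac{1866191718562515112399}{66024427274267276654}$ ($k = 27 + 3 \left(- \frac{61412}{-145623} + \frac{\frac{123630}{-94729} + \frac{40441}{80794}}{-177719}\right) = 27 + 3 \left(\left(-61412\right) \left(- \frac{1}{145623}\right) + \left(123630 \left(- \frac{1}{94729}\right) + 40441 \cdot \frac{1}{80794}\right) \left(- \frac{1}{177719}\right)\right) = 27 + 3 \left(\frac{61412}{145623} + \left(- \frac{123630}{94729} + \frac{40441}{80794}\right) \left(- \frac{1}{177719}\right)\right) = 27 + 3 \left(\frac{61412}{145623} - - \frac{6157626731}{1360178555741894}\right) = 27 + 3 \left(\frac{61412}{145623} + \frac{6157626731}{1360178555741894}\right) = 27 + 3 \cdot \frac{83532182157298642741}{198073281822801829962} = 27 + \frac{83532182157298642741}{66024427274267276654} = \frac{1866191718562515112399}{66024427274267276654} \approx 28.265$)
$\frac{-281786 + k}{\left(-181\right)^{2} + 45850} = \frac{-281786 + \frac{1866191718562515112399}{66024427274267276654}}{\left(-181\right)^{2} + 45850} = - \frac{18602893072188116304111645}{66024427274267276654 \left(32761 + 45850\right)} = - \frac{18602893072188116304111645}{66024427274267276654 \cdot 78611} = \left(- \frac{18602893072188116304111645}{66024427274267276654}\right) \frac{1}{78611} = - \frac{18602893072188116304111645}{5190246252457424885047594}$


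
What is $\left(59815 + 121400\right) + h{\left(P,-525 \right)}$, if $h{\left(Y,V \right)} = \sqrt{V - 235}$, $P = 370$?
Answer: $181215 + 2 i \sqrt{190} \approx 1.8122 \cdot 10^{5} + 27.568 i$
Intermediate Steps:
$h{\left(Y,V \right)} = \sqrt{-235 + V}$
$\left(59815 + 121400\right) + h{\left(P,-525 \right)} = \left(59815 + 121400\right) + \sqrt{-235 - 525} = 181215 + \sqrt{-760} = 181215 + 2 i \sqrt{190}$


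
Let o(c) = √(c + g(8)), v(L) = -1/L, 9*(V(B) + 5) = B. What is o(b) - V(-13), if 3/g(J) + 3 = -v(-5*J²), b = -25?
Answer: 58/9 + I*√24985/31 ≈ 6.4444 + 5.0989*I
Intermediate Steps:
V(B) = -5 + B/9
g(J) = 3/(-3 - 1/(5*J²)) (g(J) = 3/(-3 - (-1)/((-5*J²))) = 3/(-3 - (-1)*(-1/(5*J²))) = 3/(-3 - 1/(5*J²)))
o(c) = √(-960/961 + c) (o(c) = √(c - 15*8²/(1 + 15*8²)) = √(c - 15*64/(1 + 15*64)) = √(c - 15*64/(1 + 960)) = √(c - 15*64/961) = √(c - 15*64*1/961) = √(c - 960/961) = √(-960/961 + c))
o(b) - V(-13) = √(-960 + 961*(-25))/31 - (-5 + (⅑)*(-13)) = √(-960 - 24025)/31 - (-5 - 13/9) = √(-24985)/31 - 1*(-58/9) = (I*√24985)/31 + 58/9 = I*√24985/31 + 58/9 = 58/9 + I*√24985/31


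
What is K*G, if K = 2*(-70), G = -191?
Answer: 26740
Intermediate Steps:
K = -140
K*G = -140*(-191) = 26740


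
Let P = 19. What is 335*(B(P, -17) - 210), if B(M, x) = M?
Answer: -63985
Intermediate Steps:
335*(B(P, -17) - 210) = 335*(19 - 210) = 335*(-191) = -63985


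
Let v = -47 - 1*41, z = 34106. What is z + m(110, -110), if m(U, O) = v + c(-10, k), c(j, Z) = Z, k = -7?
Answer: 34011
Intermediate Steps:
v = -88 (v = -47 - 41 = -88)
m(U, O) = -95 (m(U, O) = -88 - 7 = -95)
z + m(110, -110) = 34106 - 95 = 34011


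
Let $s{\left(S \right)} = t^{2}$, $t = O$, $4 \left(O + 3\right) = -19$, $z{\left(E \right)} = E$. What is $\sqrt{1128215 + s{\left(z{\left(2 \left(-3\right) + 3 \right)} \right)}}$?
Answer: $\frac{\sqrt{18052401}}{4} \approx 1062.2$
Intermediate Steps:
$O = - \frac{31}{4}$ ($O = -3 + \frac{1}{4} \left(-19\right) = -3 - \frac{19}{4} = - \frac{31}{4} \approx -7.75$)
$t = - \frac{31}{4} \approx -7.75$
$s{\left(S \right)} = \frac{961}{16}$ ($s{\left(S \right)} = \left(- \frac{31}{4}\right)^{2} = \frac{961}{16}$)
$\sqrt{1128215 + s{\left(z{\left(2 \left(-3\right) + 3 \right)} \right)}} = \sqrt{1128215 + \frac{961}{16}} = \sqrt{\frac{18052401}{16}} = \frac{\sqrt{18052401}}{4}$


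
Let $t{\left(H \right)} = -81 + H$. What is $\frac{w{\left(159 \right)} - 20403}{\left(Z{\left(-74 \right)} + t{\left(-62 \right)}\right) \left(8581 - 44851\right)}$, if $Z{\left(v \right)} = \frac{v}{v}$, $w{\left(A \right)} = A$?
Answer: $- \frac{1687}{429195} \approx -0.0039306$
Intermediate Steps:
$Z{\left(v \right)} = 1$
$\frac{w{\left(159 \right)} - 20403}{\left(Z{\left(-74 \right)} + t{\left(-62 \right)}\right) \left(8581 - 44851\right)} = \frac{159 - 20403}{\left(1 - 143\right) \left(8581 - 44851\right)} = - \frac{20244}{\left(1 - 143\right) \left(-36270\right)} = - \frac{20244}{\left(-142\right) \left(-36270\right)} = - \frac{20244}{5150340} = \left(-20244\right) \frac{1}{5150340} = - \frac{1687}{429195}$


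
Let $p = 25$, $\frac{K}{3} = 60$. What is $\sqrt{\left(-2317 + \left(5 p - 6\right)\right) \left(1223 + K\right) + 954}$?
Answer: $2 i \sqrt{770710} \approx 1755.8 i$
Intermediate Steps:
$K = 180$ ($K = 3 \cdot 60 = 180$)
$\sqrt{\left(-2317 + \left(5 p - 6\right)\right) \left(1223 + K\right) + 954} = \sqrt{\left(-2317 + \left(5 \cdot 25 - 6\right)\right) \left(1223 + 180\right) + 954} = \sqrt{\left(-2317 + \left(125 - 6\right)\right) 1403 + 954} = \sqrt{\left(-2317 + 119\right) 1403 + 954} = \sqrt{\left(-2198\right) 1403 + 954} = \sqrt{-3083794 + 954} = \sqrt{-3082840} = 2 i \sqrt{770710}$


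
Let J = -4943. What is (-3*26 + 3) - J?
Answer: 4868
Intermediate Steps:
(-3*26 + 3) - J = (-3*26 + 3) - 1*(-4943) = (-78 + 3) + 4943 = -75 + 4943 = 4868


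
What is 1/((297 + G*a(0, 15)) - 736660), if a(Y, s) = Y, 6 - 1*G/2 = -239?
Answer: -1/736363 ≈ -1.3580e-6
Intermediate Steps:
G = 490 (G = 12 - 2*(-239) = 12 + 478 = 490)
1/((297 + G*a(0, 15)) - 736660) = 1/((297 + 490*0) - 736660) = 1/((297 + 0) - 736660) = 1/(297 - 736660) = 1/(-736363) = -1/736363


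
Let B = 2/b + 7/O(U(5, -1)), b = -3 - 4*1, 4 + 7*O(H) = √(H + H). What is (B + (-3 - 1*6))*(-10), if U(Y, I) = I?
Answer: 12710/63 + 245*I*√2/9 ≈ 201.75 + 38.498*I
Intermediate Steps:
O(H) = -4/7 + √2*√H/7 (O(H) = -4/7 + √(H + H)/7 = -4/7 + √(2*H)/7 = -4/7 + (√2*√H)/7 = -4/7 + √2*√H/7)
b = -7 (b = -3 - 4 = -7)
B = -2/7 + 7/(-4/7 + I*√2/7) (B = 2/(-7) + 7/(-4/7 + √2*√(-1)/7) = 2*(-⅐) + 7/(-4/7 + √2*I/7) = -2/7 + 7/(-4/7 + I*√2/7) ≈ -11.175 - 3.8498*I)
(B + (-3 - 1*6))*(-10) = ((-704/63 - 49*I*√2/18) + (-3 - 1*6))*(-10) = ((-704/63 - 49*I*√2/18) + (-3 - 6))*(-10) = ((-704/63 - 49*I*√2/18) - 9)*(-10) = (-1271/63 - 49*I*√2/18)*(-10) = 12710/63 + 245*I*√2/9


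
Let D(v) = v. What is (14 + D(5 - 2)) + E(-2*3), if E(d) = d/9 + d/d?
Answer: 52/3 ≈ 17.333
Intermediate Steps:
E(d) = 1 + d/9 (E(d) = d*(⅑) + 1 = d/9 + 1 = 1 + d/9)
(14 + D(5 - 2)) + E(-2*3) = (14 + (5 - 2)) + (1 + (-2*3)/9) = (14 + 3) + (1 + (⅑)*(-6)) = 17 + (1 - ⅔) = 17 + ⅓ = 52/3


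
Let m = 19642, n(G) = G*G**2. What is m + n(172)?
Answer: 5108090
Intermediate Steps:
n(G) = G**3
m + n(172) = 19642 + 172**3 = 19642 + 5088448 = 5108090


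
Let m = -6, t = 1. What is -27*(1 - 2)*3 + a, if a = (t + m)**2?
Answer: 106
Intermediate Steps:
a = 25 (a = (1 - 6)**2 = (-5)**2 = 25)
-27*(1 - 2)*3 + a = -27*(1 - 2)*3 + 25 = -(-27)*3 + 25 = -27*(-3) + 25 = 81 + 25 = 106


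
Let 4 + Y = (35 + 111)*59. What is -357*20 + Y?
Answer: 1470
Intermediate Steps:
Y = 8610 (Y = -4 + (35 + 111)*59 = -4 + 146*59 = -4 + 8614 = 8610)
-357*20 + Y = -357*20 + 8610 = -7140 + 8610 = 1470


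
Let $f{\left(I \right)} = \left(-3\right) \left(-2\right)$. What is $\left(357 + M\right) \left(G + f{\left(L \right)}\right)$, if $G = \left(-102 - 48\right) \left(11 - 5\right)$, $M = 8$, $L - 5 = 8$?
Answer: $-326310$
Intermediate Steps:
$L = 13$ ($L = 5 + 8 = 13$)
$f{\left(I \right)} = 6$
$G = -900$ ($G = \left(-150\right) 6 = -900$)
$\left(357 + M\right) \left(G + f{\left(L \right)}\right) = \left(357 + 8\right) \left(-900 + 6\right) = 365 \left(-894\right) = -326310$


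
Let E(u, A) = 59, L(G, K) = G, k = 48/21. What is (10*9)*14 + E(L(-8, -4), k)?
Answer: 1319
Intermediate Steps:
k = 16/7 (k = 48*(1/21) = 16/7 ≈ 2.2857)
(10*9)*14 + E(L(-8, -4), k) = (10*9)*14 + 59 = 90*14 + 59 = 1260 + 59 = 1319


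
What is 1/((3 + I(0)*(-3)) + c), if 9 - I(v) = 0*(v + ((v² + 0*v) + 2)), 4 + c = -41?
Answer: -1/69 ≈ -0.014493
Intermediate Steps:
c = -45 (c = -4 - 41 = -45)
I(v) = 9 (I(v) = 9 - 0*(v + ((v² + 0*v) + 2)) = 9 - 0*(v + ((v² + 0) + 2)) = 9 - 0*(v + (v² + 2)) = 9 - 0*(v + (2 + v²)) = 9 - 0*(2 + v + v²) = 9 - 1*0 = 9 + 0 = 9)
1/((3 + I(0)*(-3)) + c) = 1/((3 + 9*(-3)) - 45) = 1/((3 - 27) - 45) = 1/(-24 - 45) = 1/(-69) = -1/69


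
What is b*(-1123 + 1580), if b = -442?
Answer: -201994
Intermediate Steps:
b*(-1123 + 1580) = -442*(-1123 + 1580) = -442*457 = -201994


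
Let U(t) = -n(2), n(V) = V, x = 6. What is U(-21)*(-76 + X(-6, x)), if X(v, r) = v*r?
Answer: 224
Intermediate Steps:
X(v, r) = r*v
U(t) = -2 (U(t) = -1*2 = -2)
U(-21)*(-76 + X(-6, x)) = -2*(-76 + 6*(-6)) = -2*(-76 - 36) = -2*(-112) = 224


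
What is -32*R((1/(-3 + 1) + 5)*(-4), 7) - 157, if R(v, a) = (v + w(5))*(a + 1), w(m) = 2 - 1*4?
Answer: 4963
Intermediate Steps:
w(m) = -2 (w(m) = 2 - 4 = -2)
R(v, a) = (1 + a)*(-2 + v) (R(v, a) = (v - 2)*(a + 1) = (-2 + v)*(1 + a) = (1 + a)*(-2 + v))
-32*R((1/(-3 + 1) + 5)*(-4), 7) - 157 = -32*(-2 + (1/(-3 + 1) + 5)*(-4) - 2*7 + 7*((1/(-3 + 1) + 5)*(-4))) - 157 = -32*(-2 + (1/(-2) + 5)*(-4) - 14 + 7*((1/(-2) + 5)*(-4))) - 157 = -32*(-2 + (-½ + 5)*(-4) - 14 + 7*((-½ + 5)*(-4))) - 157 = -32*(-2 + (9/2)*(-4) - 14 + 7*((9/2)*(-4))) - 157 = -32*(-2 - 18 - 14 + 7*(-18)) - 157 = -32*(-2 - 18 - 14 - 126) - 157 = -32*(-160) - 157 = 5120 - 157 = 4963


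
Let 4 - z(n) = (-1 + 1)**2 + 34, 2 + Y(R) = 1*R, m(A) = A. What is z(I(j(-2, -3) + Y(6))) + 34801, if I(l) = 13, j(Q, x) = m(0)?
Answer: 34771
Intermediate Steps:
j(Q, x) = 0
Y(R) = -2 + R (Y(R) = -2 + 1*R = -2 + R)
z(n) = -30 (z(n) = 4 - ((-1 + 1)**2 + 34) = 4 - (0**2 + 34) = 4 - (0 + 34) = 4 - 1*34 = 4 - 34 = -30)
z(I(j(-2, -3) + Y(6))) + 34801 = -30 + 34801 = 34771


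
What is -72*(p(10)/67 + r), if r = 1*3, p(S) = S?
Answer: -15192/67 ≈ -226.75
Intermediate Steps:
r = 3
-72*(p(10)/67 + r) = -72*(10/67 + 3) = -72*211/67 = -15192/67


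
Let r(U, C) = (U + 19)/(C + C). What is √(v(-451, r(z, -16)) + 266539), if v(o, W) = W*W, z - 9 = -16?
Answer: √17058505/8 ≈ 516.27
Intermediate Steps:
z = -7 (z = 9 - 16 = -7)
r(U, C) = (19 + U)/(2*C) (r(U, C) = (19 + U)/((2*C)) = (19 + U)*(1/(2*C)) = (19 + U)/(2*C))
v(o, W) = W²
√(v(-451, r(z, -16)) + 266539) = √(((½)*(19 - 7)/(-16))² + 266539) = √(((½)*(-1/16)*12)² + 266539) = √((-3/8)² + 266539) = √(9/64 + 266539) = √(17058505/64) = √17058505/8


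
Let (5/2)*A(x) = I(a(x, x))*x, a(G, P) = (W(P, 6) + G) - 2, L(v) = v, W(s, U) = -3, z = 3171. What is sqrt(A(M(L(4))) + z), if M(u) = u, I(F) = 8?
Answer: sqrt(79595)/5 ≈ 56.425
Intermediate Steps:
a(G, P) = -5 + G (a(G, P) = (-3 + G) - 2 = -5 + G)
A(x) = 16*x/5 (A(x) = 2*(8*x)/5 = 16*x/5)
sqrt(A(M(L(4))) + z) = sqrt((16/5)*4 + 3171) = sqrt(64/5 + 3171) = sqrt(15919/5) = sqrt(79595)/5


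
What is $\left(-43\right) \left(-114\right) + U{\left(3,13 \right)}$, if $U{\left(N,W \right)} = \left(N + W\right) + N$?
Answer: $4921$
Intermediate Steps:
$U{\left(N,W \right)} = W + 2 N$
$\left(-43\right) \left(-114\right) + U{\left(3,13 \right)} = \left(-43\right) \left(-114\right) + \left(13 + 2 \cdot 3\right) = 4902 + \left(13 + 6\right) = 4902 + 19 = 4921$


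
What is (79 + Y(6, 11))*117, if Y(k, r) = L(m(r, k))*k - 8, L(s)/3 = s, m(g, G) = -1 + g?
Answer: 29367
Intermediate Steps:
L(s) = 3*s
Y(k, r) = -8 + k*(-3 + 3*r) (Y(k, r) = (3*(-1 + r))*k - 8 = (-3 + 3*r)*k - 8 = k*(-3 + 3*r) - 8 = -8 + k*(-3 + 3*r))
(79 + Y(6, 11))*117 = (79 + (-8 + 3*6*(-1 + 11)))*117 = (79 + (-8 + 3*6*10))*117 = (79 + (-8 + 180))*117 = (79 + 172)*117 = 251*117 = 29367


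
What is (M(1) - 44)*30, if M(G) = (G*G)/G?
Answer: -1290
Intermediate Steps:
M(G) = G (M(G) = G²/G = G)
(M(1) - 44)*30 = (1 - 44)*30 = -43*30 = -1290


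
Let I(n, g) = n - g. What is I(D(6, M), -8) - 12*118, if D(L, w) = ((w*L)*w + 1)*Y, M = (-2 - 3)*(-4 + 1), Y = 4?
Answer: 3996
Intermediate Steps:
M = 15 (M = -5*(-3) = 15)
D(L, w) = 4 + 4*L*w**2 (D(L, w) = ((w*L)*w + 1)*4 = ((L*w)*w + 1)*4 = (L*w**2 + 1)*4 = (1 + L*w**2)*4 = 4 + 4*L*w**2)
I(D(6, M), -8) - 12*118 = ((4 + 4*6*15**2) - 1*(-8)) - 12*118 = ((4 + 4*6*225) + 8) - 1416 = ((4 + 5400) + 8) - 1416 = (5404 + 8) - 1416 = 5412 - 1416 = 3996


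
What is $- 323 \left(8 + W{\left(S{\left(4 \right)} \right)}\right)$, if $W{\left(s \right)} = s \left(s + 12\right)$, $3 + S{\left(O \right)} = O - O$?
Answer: $6137$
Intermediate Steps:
$S{\left(O \right)} = -3$ ($S{\left(O \right)} = -3 + \left(O - O\right) = -3 + 0 = -3$)
$W{\left(s \right)} = s \left(12 + s\right)$
$- 323 \left(8 + W{\left(S{\left(4 \right)} \right)}\right) = - 323 \left(8 - 3 \left(12 - 3\right)\right) = - 323 \left(8 - 27\right) = \left(-323\right) \left(-19\right) = 6137$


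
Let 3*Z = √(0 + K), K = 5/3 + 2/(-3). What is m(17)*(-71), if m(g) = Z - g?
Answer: 3550/3 ≈ 1183.3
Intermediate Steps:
K = 1 (K = 5*(⅓) + 2*(-⅓) = 5/3 - ⅔ = 1)
Z = ⅓ (Z = √(0 + 1)/3 = √1/3 = (⅓)*1 = ⅓ ≈ 0.33333)
m(g) = ⅓ - g
m(17)*(-71) = (⅓ - 1*17)*(-71) = (⅓ - 17)*(-71) = -50/3*(-71) = 3550/3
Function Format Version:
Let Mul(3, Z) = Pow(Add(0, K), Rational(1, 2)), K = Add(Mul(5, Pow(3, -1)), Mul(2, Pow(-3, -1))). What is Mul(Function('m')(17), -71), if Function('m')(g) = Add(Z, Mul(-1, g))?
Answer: Rational(3550, 3) ≈ 1183.3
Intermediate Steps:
K = 1 (K = Add(Mul(5, Rational(1, 3)), Mul(2, Rational(-1, 3))) = Add(Rational(5, 3), Rational(-2, 3)) = 1)
Z = Rational(1, 3) (Z = Mul(Rational(1, 3), Pow(Add(0, 1), Rational(1, 2))) = Mul(Rational(1, 3), Pow(1, Rational(1, 2))) = Mul(Rational(1, 3), 1) = Rational(1, 3) ≈ 0.33333)
Function('m')(g) = Add(Rational(1, 3), Mul(-1, g))
Mul(Function('m')(17), -71) = Mul(Add(Rational(1, 3), Mul(-1, 17)), -71) = Mul(Add(Rational(1, 3), -17), -71) = Mul(Rational(-50, 3), -71) = Rational(3550, 3)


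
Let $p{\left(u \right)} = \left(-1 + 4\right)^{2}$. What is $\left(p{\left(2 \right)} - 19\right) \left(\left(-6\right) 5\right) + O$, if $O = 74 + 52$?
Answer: $426$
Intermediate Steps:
$O = 126$
$p{\left(u \right)} = 9$ ($p{\left(u \right)} = 3^{2} = 9$)
$\left(p{\left(2 \right)} - 19\right) \left(\left(-6\right) 5\right) + O = \left(9 - 19\right) \left(\left(-6\right) 5\right) + 126 = \left(9 - 19\right) \left(-30\right) + 126 = \left(-10\right) \left(-30\right) + 126 = 300 + 126 = 426$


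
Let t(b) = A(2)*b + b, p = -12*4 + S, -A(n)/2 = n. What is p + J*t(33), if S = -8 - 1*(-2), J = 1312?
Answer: -129942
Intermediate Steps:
A(n) = -2*n
S = -6 (S = -8 + 2 = -6)
p = -54 (p = -12*4 - 6 = -48 - 6 = -54)
t(b) = -3*b (t(b) = (-2*2)*b + b = -4*b + b = -3*b)
p + J*t(33) = -54 + 1312*(-3*33) = -54 + 1312*(-99) = -54 - 129888 = -129942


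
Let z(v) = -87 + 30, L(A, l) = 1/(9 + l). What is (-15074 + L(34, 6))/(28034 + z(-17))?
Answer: -226109/419655 ≈ -0.53880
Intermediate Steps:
z(v) = -57
(-15074 + L(34, 6))/(28034 + z(-17)) = (-15074 + 1/(9 + 6))/(28034 - 57) = (-15074 + 1/15)/27977 = (-15074 + 1/15)*(1/27977) = -226109/15*1/27977 = -226109/419655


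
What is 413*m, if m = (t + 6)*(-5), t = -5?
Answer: -2065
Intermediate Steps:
m = -5 (m = (-5 + 6)*(-5) = 1*(-5) = -5)
413*m = 413*(-5) = -2065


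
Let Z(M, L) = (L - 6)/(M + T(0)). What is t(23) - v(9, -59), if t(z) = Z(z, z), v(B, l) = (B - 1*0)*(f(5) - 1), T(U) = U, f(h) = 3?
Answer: -397/23 ≈ -17.261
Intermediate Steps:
Z(M, L) = (-6 + L)/M (Z(M, L) = (L - 6)/(M + 0) = (-6 + L)/M)
v(B, l) = 2*B (v(B, l) = (B - 1*0)*(3 - 1) = (B + 0)*2 = B*2 = 2*B)
t(z) = (-6 + z)/z
t(23) - v(9, -59) = (-6 + 23)/23 - 2*9 = (1/23)*17 - 1*18 = 17/23 - 18 = -397/23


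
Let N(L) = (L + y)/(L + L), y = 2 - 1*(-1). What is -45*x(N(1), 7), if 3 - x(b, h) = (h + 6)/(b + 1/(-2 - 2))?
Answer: 1395/7 ≈ 199.29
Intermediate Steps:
y = 3 (y = 2 + 1 = 3)
N(L) = (3 + L)/(2*L) (N(L) = (L + 3)/(L + L) = (3 + L)/((2*L)) = (3 + L)*(1/(2*L)) = (3 + L)/(2*L))
x(b, h) = 3 - (6 + h)/(-¼ + b) (x(b, h) = 3 - (h + 6)/(b + 1/(-2 - 2)) = 3 - (6 + h)/(b + 1/(-4)) = 3 - (6 + h)/(b - ¼) = 3 - (6 + h)/(-¼ + b))
-45*x(N(1), 7) = -45*(-27 - 4*7 + 12*((½)*(3 + 1)/1))/(-1 + 4*((½)*(3 + 1)/1)) = -45*(-27 - 28 + 12*((½)*1*4))/(-1 + 4*((½)*1*4)) = -45*(-27 - 28 + 12*2)/(-1 + 4*2) = -45*(-27 - 28 + 24)/(-1 + 8) = -45*(-31)/7 = -45*(-31/7) = 1395/7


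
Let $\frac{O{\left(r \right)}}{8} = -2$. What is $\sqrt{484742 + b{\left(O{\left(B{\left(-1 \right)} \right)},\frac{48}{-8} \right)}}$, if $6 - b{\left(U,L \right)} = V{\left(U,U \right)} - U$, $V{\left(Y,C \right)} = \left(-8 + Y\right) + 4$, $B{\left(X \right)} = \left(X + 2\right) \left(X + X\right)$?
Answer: $4 \sqrt{30297} \approx 696.24$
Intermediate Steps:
$B{\left(X \right)} = 2 X \left(2 + X\right)$ ($B{\left(X \right)} = \left(2 + X\right) 2 X = 2 X \left(2 + X\right)$)
$V{\left(Y,C \right)} = -4 + Y$
$O{\left(r \right)} = -16$ ($O{\left(r \right)} = 8 \left(-2\right) = -16$)
$b{\left(U,L \right)} = 10$ ($b{\left(U,L \right)} = 6 - \left(\left(-4 + U\right) - U\right) = 6 - -4 = 6 + 4 = 10$)
$\sqrt{484742 + b{\left(O{\left(B{\left(-1 \right)} \right)},\frac{48}{-8} \right)}} = \sqrt{484742 + 10} = \sqrt{484752} = 4 \sqrt{30297}$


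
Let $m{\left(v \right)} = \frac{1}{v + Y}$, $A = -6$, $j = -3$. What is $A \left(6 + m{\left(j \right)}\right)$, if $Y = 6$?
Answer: $-38$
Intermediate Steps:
$m{\left(v \right)} = \frac{1}{6 + v}$ ($m{\left(v \right)} = \frac{1}{v + 6} = \frac{1}{6 + v}$)
$A \left(6 + m{\left(j \right)}\right) = - 6 \left(6 + \frac{1}{6 - 3}\right) = - 6 \left(6 + \frac{1}{3}\right) = \left(-6\right) \frac{19}{3} = -38$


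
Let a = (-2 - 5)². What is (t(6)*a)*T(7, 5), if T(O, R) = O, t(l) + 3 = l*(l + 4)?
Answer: 19551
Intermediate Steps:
t(l) = -3 + l*(4 + l) (t(l) = -3 + l*(l + 4) = -3 + l*(4 + l))
a = 49 (a = (-7)² = 49)
(t(6)*a)*T(7, 5) = ((-3 + 6² + 4*6)*49)*7 = ((-3 + 36 + 24)*49)*7 = (57*49)*7 = 2793*7 = 19551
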